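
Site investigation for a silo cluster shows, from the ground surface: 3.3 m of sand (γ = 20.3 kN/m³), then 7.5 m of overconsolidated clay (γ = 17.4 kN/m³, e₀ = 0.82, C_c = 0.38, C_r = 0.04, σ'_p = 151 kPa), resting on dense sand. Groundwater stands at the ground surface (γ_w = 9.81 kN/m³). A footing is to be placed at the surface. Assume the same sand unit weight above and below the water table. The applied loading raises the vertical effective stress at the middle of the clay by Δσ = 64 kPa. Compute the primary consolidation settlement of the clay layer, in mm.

S_c ≈ 50.1 mm

Mid-depth of clay below the ground surface: z = 3.3 + 7.5/2 = 7.05 m.
Total vertical stress at mid-clay: σ_v = 20.3×3.3 + 17.4×3.75 = 132.24 kPa.
Pore pressure: u = 9.81×(7.05 − 0) = 69.16 kPa.
Initial effective stress: σ'_0 = σ_v − u = 132.24 − 69.16 = 63.08 kPa.
Final effective stress: σ'_f = 63.08 + 64 = 127.08 kPa.
σ'_f = 127.08 ≤ σ'_p = 151 kPa, so the clay remains overconsolidated and only the recompression index applies:
S_c = C_r·H/(1+e₀)·log₁₀(σ'_f/σ'_0) = 0.04×7.5/1.82×log₁₀(127.08/63.08)
    = 0.16484 × 0.30419 = 0.05014 m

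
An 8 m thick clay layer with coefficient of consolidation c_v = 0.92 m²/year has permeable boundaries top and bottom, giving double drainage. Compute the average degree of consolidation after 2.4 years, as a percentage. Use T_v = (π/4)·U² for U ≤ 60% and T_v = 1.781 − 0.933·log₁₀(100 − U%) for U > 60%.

U ≈ 41.9 %

Drainage path length: H_d = H/2 = 4 m (double drainage).
T_v = c_v·t/H_d² = 0.92×2.4/4² = 0.138.
T_v = 0.138 corresponds to the U ≤ 60% branch:
U = √(4T_v/π) = 0.4192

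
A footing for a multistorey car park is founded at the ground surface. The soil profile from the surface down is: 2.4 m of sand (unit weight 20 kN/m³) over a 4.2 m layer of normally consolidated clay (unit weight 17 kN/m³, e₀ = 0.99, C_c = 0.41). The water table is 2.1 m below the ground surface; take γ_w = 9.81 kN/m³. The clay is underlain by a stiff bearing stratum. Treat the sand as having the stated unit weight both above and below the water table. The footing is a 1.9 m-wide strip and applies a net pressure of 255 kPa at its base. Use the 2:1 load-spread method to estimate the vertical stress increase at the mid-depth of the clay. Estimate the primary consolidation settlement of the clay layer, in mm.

Mid-depth of clay below the ground surface: z = 2.4 + 4.2/2 = 4.5 m.
Total vertical stress at mid-clay: σ_v = 20×2.4 + 17×2.1 = 83.7 kPa.
Pore pressure: u = 9.81×(4.5 − 2.1) = 23.544 kPa.
Initial effective stress: σ'_0 = σ_v − u = 83.7 − 23.544 = 60.156 kPa.
Stress increase at mid-clay by the 2:1 spreading method:
Δσ = qB/(B+z) = 255×1.9/(1.9+4.5) = 75.703 kPa
Final effective stress: σ'_f = σ'_0 + Δσ = 60.156 + 75.703 = 135.86 kPa.
Normally consolidated clay, so the full stress increment lies on the virgin compression line:
S_c = C_c·H/(1+e₀)·log₁₀(σ'_f/σ'_0) = 0.41×4.2/(1+0.99)×log₁₀(135.86/60.156)
    = 0.86533 × 0.35381 = 0.3062 m

S_c ≈ 306 mm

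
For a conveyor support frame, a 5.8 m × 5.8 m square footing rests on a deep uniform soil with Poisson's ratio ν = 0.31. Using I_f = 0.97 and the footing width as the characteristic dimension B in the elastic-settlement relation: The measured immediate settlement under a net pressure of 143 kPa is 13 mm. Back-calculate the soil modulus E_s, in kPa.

E_s ≈ 55900 kPa

S_e = q·B·(1−ν²)/E_s · I_f  ⇒  E_s = q·B·(1−ν²)·I_f / S_e.
E_s = 143 × 5.8 × 0.9039 × 0.97 / 0.013 = 55940 kPa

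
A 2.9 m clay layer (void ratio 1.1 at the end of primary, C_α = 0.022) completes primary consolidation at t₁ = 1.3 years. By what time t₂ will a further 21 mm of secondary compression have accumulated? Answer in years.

t₂ ≈ 6.39 years

S_s = C_α·H/(1+e_p)·log₁₀(t₂/t₁) ⇒ log₁₀(t₂/t₁) = S_s·(1+e_p)/(C_α·H).
log₁₀(t₂/t₁) = 0.021 × (1+1.1) / (0.022×2.9) = 0.6912
t₂ = t₁ × 10^0.6912 = 1.3 × 4.912 = 6.385 years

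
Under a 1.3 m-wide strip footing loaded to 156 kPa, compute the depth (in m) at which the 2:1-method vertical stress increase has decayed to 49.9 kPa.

z ≈ 2.76 m

2:1 spreading — at depth z the loaded area has grown by z in each plan dimension:
qB/(B+z) = Δσ_z ⇒ z = qB/Δσ_z − B = 156×1.3/49.9 − 1.3 = 2.764 m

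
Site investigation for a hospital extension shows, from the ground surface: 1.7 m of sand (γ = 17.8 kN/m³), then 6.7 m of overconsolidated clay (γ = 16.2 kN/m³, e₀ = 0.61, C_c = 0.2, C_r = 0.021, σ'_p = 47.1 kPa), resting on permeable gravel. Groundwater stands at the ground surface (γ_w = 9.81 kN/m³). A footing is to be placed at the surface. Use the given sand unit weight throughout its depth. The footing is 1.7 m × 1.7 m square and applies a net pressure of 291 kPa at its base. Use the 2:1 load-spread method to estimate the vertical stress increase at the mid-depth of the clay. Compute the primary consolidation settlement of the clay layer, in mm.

Mid-depth of clay below the ground surface: z = 1.7 + 6.7/2 = 5.05 m.
Total vertical stress at mid-clay: σ_v = 17.8×1.7 + 16.2×3.35 = 84.53 kPa.
Pore pressure: u = 9.81×(5.05 − 0) = 49.541 kPa.
Initial effective stress: σ'_0 = σ_v − u = 84.53 − 49.541 = 34.989 kPa.
Stress increase at mid-clay by the 2:1 spreading method:
Δσ = qBL/((B+z)(L+z)) = 291×1.7×1.7/((1.7+5.05)(1.7+5.05)) = 18.458 kPa
Final effective stress: σ'_f = 34.989 + 18.458 = 53.447 kPa.
σ'_f = 53.447 > σ'_p = 47.1 kPa, so the stress path crosses the preconsolidation pressure — recompression up to σ'_p, then virgin compression beyond:
S_c = H/(1+e₀)·[C_r·log₁₀(σ'_p/σ'_0) + C_c·log₁₀(σ'_f/σ'_p)]
    = 6.7/1.61 × [0.021×log₁₀(47.1/34.989) + 0.2×log₁₀(53.447/47.1)]
    = 4.1615 × [0.0027109 + 0.01098] = 0.05697 m

S_c ≈ 57 mm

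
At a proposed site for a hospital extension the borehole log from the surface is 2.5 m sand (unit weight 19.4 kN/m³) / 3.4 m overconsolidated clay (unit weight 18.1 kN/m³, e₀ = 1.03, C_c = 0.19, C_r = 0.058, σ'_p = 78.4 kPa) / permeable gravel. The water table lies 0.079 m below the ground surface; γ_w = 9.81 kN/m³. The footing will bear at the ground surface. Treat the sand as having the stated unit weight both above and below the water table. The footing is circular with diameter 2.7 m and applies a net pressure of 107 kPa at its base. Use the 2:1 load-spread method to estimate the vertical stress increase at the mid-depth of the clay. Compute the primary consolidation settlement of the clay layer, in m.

Mid-depth of clay below the ground surface: z = 2.5 + 3.4/2 = 4.2 m.
Total vertical stress at mid-clay: σ_v = 19.4×2.5 + 18.1×1.7 = 79.27 kPa.
Pore pressure: u = 9.81×(4.2 − 0.079) = 40.427 kPa.
Initial effective stress: σ'_0 = σ_v − u = 79.27 − 40.427 = 38.843 kPa.
Stress increase at mid-clay by the 2:1 spreading method:
Δσ ≈ qD²/(D+z)² = 107×2.7²/(2.7+4.2)² = 16.384 kPa
Final effective stress: σ'_f = 38.843 + 16.384 = 55.227 kPa.
σ'_f = 55.227 ≤ σ'_p = 78.4 kPa, so the clay remains overconsolidated and only the recompression index applies:
S_c = C_r·H/(1+e₀)·log₁₀(σ'_f/σ'_0) = 0.058×3.4/2.03×log₁₀(55.227/38.843)
    = 0.097144 × 0.15284 = 0.01485 m

S_c ≈ 0.0148 m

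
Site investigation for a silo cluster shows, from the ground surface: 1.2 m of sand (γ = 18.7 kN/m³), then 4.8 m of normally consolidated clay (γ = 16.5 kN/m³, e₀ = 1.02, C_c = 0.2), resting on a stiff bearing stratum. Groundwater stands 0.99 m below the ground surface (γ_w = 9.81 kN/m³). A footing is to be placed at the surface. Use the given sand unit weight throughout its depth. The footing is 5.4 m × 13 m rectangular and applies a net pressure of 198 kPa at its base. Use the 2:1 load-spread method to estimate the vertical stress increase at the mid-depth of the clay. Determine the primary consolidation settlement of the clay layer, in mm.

Mid-depth of clay below the ground surface: z = 1.2 + 4.8/2 = 3.6 m.
Total vertical stress at mid-clay: σ_v = 18.7×1.2 + 16.5×2.4 = 62.04 kPa.
Pore pressure: u = 9.81×(3.6 − 0.99) = 25.604 kPa.
Initial effective stress: σ'_0 = σ_v − u = 62.04 − 25.604 = 36.436 kPa.
Stress increase at mid-clay by the 2:1 spreading method:
Δσ = qBL/((B+z)(L+z)) = 198×5.4×13/((5.4+3.6)(13+3.6)) = 93.036 kPa
Final effective stress: σ'_f = σ'_0 + Δσ = 36.436 + 93.036 = 129.47 kPa.
Normally consolidated clay, so the full stress increment lies on the virgin compression line:
S_c = C_c·H/(1+e₀)·log₁₀(σ'_f/σ'_0) = 0.2×4.8/(1+1.02)×log₁₀(129.47/36.436)
    = 0.47525 × 0.55064 = 0.2617 m

S_c ≈ 262 mm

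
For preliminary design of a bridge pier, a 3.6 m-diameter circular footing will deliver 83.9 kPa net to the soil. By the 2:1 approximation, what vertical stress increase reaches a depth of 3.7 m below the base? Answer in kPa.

By the 2:1 method the load spreads at 1 horizontal : 2 vertical, so at depth z the loaded area has grown by z in each plan dimension:
Δσ ≈ qD²/(D+z)² = 83.9×3.6²/(3.6+3.7)² = 20.404 kPa

Δσ_z ≈ 20.4 kPa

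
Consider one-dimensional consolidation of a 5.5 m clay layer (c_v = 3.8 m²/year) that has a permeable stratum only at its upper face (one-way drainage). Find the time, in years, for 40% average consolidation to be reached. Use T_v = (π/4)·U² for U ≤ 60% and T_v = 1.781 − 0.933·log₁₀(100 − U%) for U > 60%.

Drainage path length: H_d = H = 5.5 m (single drainage).
U ≤ 60%: T_v = (π/4)·U² = (π/4)×0.4² = 0.12566.
t = T_v·H_d²/c_v = 0.12566×5.5²/3.8 = 1 years.

t ≈ 1 years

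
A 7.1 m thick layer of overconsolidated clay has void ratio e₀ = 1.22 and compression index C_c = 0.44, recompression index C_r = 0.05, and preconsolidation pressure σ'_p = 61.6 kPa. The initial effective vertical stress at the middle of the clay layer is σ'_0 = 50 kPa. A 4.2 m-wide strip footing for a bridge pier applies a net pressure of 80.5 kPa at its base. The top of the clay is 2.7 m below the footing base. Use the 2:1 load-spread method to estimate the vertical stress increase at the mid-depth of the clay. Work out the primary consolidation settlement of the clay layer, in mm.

S_c ≈ 192 mm

Mid-depth of clay below the footing base: z = 2.7 + 7.1/2 = 6.25 m.
Stress increase at mid-clay by the 2:1 spreading method:
Δσ = qB/(B+z) = 80.5×4.2/(4.2+6.25) = 32.354 kPa
Final effective stress: σ'_f = 50 + 32.354 = 82.354 kPa.
σ'_f = 82.354 > σ'_p = 61.6 kPa, so the stress path crosses the preconsolidation pressure — recompression up to σ'_p, then virgin compression beyond:
S_c = H/(1+e₀)·[C_r·log₁₀(σ'_p/σ'_0) + C_c·log₁₀(σ'_f/σ'_p)]
    = 7.1/2.22 × [0.05×log₁₀(61.6/50) + 0.44×log₁₀(82.354/61.6)]
    = 3.1982 × [0.0045305 + 0.055486] = 0.1919 m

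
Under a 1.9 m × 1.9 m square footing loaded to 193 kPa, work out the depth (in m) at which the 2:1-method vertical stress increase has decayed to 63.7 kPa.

2:1 spreading — at depth z the loaded area has grown by z in each plan dimension:
qB²/(B+z)² = Δσ_z ⇒ z = B(√(q/Δσ_z) − 1) = 1.9×(√(193/63.7) − 1) = 1.407 m

z ≈ 1.41 m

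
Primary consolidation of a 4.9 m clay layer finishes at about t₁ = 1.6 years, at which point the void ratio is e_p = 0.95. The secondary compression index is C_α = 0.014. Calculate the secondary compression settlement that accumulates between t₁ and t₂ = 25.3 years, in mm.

S_s ≈ 42.2 mm

Secondary compression: S_s = C_α·H/(1+e_p)·log₁₀(t₂/t₁)
S_s = 0.014×4.9/(1+0.95)×log₁₀(25.3/1.6)
    = 0.03518 × 1.199 = 0.04218 m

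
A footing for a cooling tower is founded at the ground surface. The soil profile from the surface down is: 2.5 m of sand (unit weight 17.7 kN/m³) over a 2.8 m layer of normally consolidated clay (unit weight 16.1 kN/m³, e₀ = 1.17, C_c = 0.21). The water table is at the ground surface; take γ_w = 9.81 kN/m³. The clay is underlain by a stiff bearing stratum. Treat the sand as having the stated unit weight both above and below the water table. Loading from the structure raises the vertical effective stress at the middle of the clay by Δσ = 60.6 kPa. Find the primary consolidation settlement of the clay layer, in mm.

Mid-depth of clay below the ground surface: z = 2.5 + 2.8/2 = 3.9 m.
Total vertical stress at mid-clay: σ_v = 17.7×2.5 + 16.1×1.4 = 66.79 kPa.
Pore pressure: u = 9.81×(3.9 − 0) = 38.259 kPa.
Initial effective stress: σ'_0 = σ_v − u = 66.79 − 38.259 = 28.531 kPa.
Final effective stress: σ'_f = σ'_0 + Δσ = 28.531 + 60.6 = 89.131 kPa.
Normally consolidated clay, so the full stress increment lies on the virgin compression line:
S_c = C_c·H/(1+e₀)·log₁₀(σ'_f/σ'_0) = 0.21×2.8/(1+1.17)×log₁₀(89.131/28.531)
    = 0.27097 × 0.49471 = 0.1341 m

S_c ≈ 134 mm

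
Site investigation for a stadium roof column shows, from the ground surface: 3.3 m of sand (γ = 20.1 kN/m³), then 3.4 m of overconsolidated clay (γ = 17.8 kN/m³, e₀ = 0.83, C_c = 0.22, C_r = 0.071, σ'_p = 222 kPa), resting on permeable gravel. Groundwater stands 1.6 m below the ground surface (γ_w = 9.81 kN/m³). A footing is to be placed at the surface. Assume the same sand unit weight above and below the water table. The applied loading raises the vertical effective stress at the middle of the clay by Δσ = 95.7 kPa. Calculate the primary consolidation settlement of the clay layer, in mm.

S_c ≈ 52.8 mm

Mid-depth of clay below the ground surface: z = 3.3 + 3.4/2 = 5 m.
Total vertical stress at mid-clay: σ_v = 20.1×3.3 + 17.8×1.7 = 96.59 kPa.
Pore pressure: u = 9.81×(5 − 1.6) = 33.354 kPa.
Initial effective stress: σ'_0 = σ_v − u = 96.59 − 33.354 = 63.236 kPa.
Final effective stress: σ'_f = 63.236 + 95.7 = 158.94 kPa.
σ'_f = 158.94 ≤ σ'_p = 222 kPa, so the clay remains overconsolidated and only the recompression index applies:
S_c = C_r·H/(1+e₀)·log₁₀(σ'_f/σ'_0) = 0.071×3.4/1.83×log₁₀(158.94/63.236)
    = 0.13191 × 0.40027 = 0.0528 m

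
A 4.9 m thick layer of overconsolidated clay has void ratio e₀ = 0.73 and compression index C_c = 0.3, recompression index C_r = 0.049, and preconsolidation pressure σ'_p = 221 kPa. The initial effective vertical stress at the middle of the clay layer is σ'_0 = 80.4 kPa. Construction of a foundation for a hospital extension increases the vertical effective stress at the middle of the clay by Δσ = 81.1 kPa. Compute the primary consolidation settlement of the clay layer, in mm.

S_c ≈ 42 mm

Final effective stress: σ'_f = 80.4 + 81.1 = 161.5 kPa.
σ'_f = 161.5 ≤ σ'_p = 221 kPa, so the clay remains overconsolidated and only the recompression index applies:
S_c = C_r·H/(1+e₀)·log₁₀(σ'_f/σ'_0) = 0.049×4.9/1.73×log₁₀(161.5/80.4)
    = 0.13879 × 0.30292 = 0.04204 m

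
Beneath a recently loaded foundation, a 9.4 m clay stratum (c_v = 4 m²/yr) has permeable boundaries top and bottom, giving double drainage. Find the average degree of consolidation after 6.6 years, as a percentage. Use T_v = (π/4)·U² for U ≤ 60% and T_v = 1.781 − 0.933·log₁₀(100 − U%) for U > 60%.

U ≈ 95.8 %

Drainage path length: H_d = H/2 = 4.7 m (double drainage).
T_v = c_v·t/H_d² = 4×6.6/4.7² = 1.1951.
T_v = 1.1951 corresponds to the U > 60% branch:
U = 1 − 10^((1.781 − T_v)/0.933)/100 = 0.9575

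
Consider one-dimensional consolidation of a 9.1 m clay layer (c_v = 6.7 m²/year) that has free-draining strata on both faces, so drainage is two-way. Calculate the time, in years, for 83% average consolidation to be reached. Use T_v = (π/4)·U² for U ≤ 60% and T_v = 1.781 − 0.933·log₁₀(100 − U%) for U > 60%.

Drainage path length: H_d = H/2 = 4.55 m (double drainage).
U > 60%: T_v = 1.781 − 0.933·log₁₀(100 − 83) = 0.63299.
t = T_v·H_d²/c_v = 0.63299×4.55²/6.7 = 1.956 years.

t ≈ 1.96 years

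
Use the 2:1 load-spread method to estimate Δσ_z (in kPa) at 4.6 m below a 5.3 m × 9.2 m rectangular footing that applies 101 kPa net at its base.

Δσ_z ≈ 36 kPa

By the 2:1 method the load spreads at 1 horizontal : 2 vertical, so at depth z the loaded area has grown by z in each plan dimension:
Δσ = qBL/((B+z)(L+z)) = 101×5.3×9.2/((5.3+4.6)(9.2+4.6)) = 36.047 kPa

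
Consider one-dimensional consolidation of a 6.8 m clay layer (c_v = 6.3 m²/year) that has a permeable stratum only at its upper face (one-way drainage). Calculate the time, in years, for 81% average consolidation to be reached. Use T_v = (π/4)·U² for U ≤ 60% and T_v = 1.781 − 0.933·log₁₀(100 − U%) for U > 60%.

t ≈ 4.32 years

Drainage path length: H_d = H = 6.8 m (single drainage).
U > 60%: T_v = 1.781 − 0.933·log₁₀(100 − 81) = 0.58792.
t = T_v·H_d²/c_v = 0.58792×6.8²/6.3 = 4.315 years.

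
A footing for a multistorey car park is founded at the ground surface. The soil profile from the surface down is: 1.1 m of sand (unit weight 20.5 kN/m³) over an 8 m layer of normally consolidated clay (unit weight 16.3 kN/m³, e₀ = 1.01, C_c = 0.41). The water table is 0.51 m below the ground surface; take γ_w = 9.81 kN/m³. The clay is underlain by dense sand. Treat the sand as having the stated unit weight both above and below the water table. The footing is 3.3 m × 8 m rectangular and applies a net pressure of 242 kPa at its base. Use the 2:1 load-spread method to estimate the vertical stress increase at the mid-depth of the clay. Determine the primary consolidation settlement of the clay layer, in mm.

S_c ≈ 608 mm

Mid-depth of clay below the ground surface: z = 1.1 + 8/2 = 5.1 m.
Total vertical stress at mid-clay: σ_v = 20.5×1.1 + 16.3×4 = 87.75 kPa.
Pore pressure: u = 9.81×(5.1 − 0.51) = 45.028 kPa.
Initial effective stress: σ'_0 = σ_v − u = 87.75 − 45.028 = 42.722 kPa.
Stress increase at mid-clay by the 2:1 spreading method:
Δσ = qBL/((B+z)(L+z)) = 242×3.3×8/((3.3+5.1)(8+5.1)) = 58.059 kPa
Final effective stress: σ'_f = σ'_0 + Δσ = 42.722 + 58.059 = 100.78 kPa.
Normally consolidated clay, so the full stress increment lies on the virgin compression line:
S_c = C_c·H/(1+e₀)·log₁₀(σ'_f/σ'_0) = 0.41×8/(1+1.01)×log₁₀(100.78/42.722)
    = 1.6318 × 0.37272 = 0.6082 m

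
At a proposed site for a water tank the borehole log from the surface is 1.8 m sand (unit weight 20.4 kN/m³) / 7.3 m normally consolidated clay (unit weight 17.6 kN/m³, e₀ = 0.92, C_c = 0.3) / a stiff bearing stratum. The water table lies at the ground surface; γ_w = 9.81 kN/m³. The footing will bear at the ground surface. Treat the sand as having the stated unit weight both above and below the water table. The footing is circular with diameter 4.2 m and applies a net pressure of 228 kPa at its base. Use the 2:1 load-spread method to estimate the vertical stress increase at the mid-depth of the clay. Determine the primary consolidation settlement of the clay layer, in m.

Mid-depth of clay below the ground surface: z = 1.8 + 7.3/2 = 5.45 m.
Total vertical stress at mid-clay: σ_v = 20.4×1.8 + 17.6×3.65 = 100.96 kPa.
Pore pressure: u = 9.81×(5.45 − 0) = 53.465 kPa.
Initial effective stress: σ'_0 = σ_v − u = 100.96 − 53.465 = 47.495 kPa.
Stress increase at mid-clay by the 2:1 spreading method:
Δσ ≈ qD²/(D+z)² = 228×4.2²/(4.2+5.45)² = 43.19 kPa
Final effective stress: σ'_f = σ'_0 + Δσ = 47.495 + 43.19 = 90.685 kPa.
Normally consolidated clay, so the full stress increment lies on the virgin compression line:
S_c = C_c·H/(1+e₀)·log₁₀(σ'_f/σ'_0) = 0.3×7.3/(1+0.92)×log₁₀(90.685/47.495)
    = 1.1406 × 0.28089 = 0.3204 m

S_c ≈ 0.32 m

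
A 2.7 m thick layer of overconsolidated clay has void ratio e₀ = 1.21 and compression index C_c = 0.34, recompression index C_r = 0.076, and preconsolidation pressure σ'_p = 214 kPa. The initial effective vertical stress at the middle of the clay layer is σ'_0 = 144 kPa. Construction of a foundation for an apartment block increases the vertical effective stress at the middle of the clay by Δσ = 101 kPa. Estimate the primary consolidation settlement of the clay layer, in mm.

Final effective stress: σ'_f = 144 + 101 = 245 kPa.
σ'_f = 245 > σ'_p = 214 kPa, so the stress path crosses the preconsolidation pressure — recompression up to σ'_p, then virgin compression beyond:
S_c = H/(1+e₀)·[C_r·log₁₀(σ'_p/σ'_0) + C_c·log₁₀(σ'_f/σ'_p)]
    = 2.7/2.21 × [0.076×log₁₀(214/144) + 0.34×log₁₀(245/214)]
    = 1.2217 × [0.013076 + 0.019976] = 0.04038 m

S_c ≈ 40.4 mm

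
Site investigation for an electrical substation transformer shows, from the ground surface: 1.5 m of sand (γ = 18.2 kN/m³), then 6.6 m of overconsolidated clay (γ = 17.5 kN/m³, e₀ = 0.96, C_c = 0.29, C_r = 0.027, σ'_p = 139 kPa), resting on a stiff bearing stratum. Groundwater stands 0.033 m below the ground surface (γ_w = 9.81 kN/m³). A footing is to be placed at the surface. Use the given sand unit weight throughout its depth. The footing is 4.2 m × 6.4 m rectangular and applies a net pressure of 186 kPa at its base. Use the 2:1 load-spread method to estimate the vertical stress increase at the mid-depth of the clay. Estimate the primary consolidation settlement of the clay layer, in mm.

S_c ≈ 32.8 mm

Mid-depth of clay below the ground surface: z = 1.5 + 6.6/2 = 4.8 m.
Total vertical stress at mid-clay: σ_v = 18.2×1.5 + 17.5×3.3 = 85.05 kPa.
Pore pressure: u = 9.81×(4.8 − 0.033) = 46.764 kPa.
Initial effective stress: σ'_0 = σ_v − u = 85.05 − 46.764 = 38.286 kPa.
Stress increase at mid-clay by the 2:1 spreading method:
Δσ = qBL/((B+z)(L+z)) = 186×4.2×6.4/((4.2+4.8)(6.4+4.8)) = 49.6 kPa
Final effective stress: σ'_f = 38.286 + 49.6 = 87.886 kPa.
σ'_f = 87.886 ≤ σ'_p = 139 kPa, so the clay remains overconsolidated and only the recompression index applies:
S_c = C_r·H/(1+e₀)·log₁₀(σ'_f/σ'_0) = 0.027×6.6/1.96×log₁₀(87.886/38.286)
    = 0.090917 × 0.36088 = 0.03281 m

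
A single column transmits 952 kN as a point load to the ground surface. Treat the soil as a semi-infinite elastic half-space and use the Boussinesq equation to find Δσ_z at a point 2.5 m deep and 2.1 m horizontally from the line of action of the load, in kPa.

Boussinesq vertical stress below a point load on an elastic half-space:
Δσ_z = 3P/(2πz²) · [1 + (r/z)²]^(−5/2)
r/z = 2.1/2.5 = 0.84; [1+(r/z)²]^(−5/2) = 0.26321.
Δσ_z = 3×952/(2π×2.5²) × 0.26321 = 72.727 × 0.26321 = 19.14 kPa

Δσ_z ≈ 19.1 kPa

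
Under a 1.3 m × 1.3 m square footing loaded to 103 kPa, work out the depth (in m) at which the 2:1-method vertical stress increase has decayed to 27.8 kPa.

2:1 spreading — at depth z the loaded area has grown by z in each plan dimension:
qB²/(B+z)² = Δσ_z ⇒ z = B(√(q/Δσ_z) − 1) = 1.3×(√(103/27.8) − 1) = 1.202 m

z ≈ 1.2 m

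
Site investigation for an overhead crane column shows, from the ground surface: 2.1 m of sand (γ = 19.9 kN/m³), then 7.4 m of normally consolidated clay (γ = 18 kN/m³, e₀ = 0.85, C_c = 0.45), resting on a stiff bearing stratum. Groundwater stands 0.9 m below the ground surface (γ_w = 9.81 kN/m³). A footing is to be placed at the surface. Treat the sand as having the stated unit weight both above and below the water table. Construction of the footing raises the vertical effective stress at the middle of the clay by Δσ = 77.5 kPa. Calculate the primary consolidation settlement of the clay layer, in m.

S_c ≈ 0.646 m

Mid-depth of clay below the ground surface: z = 2.1 + 7.4/2 = 5.8 m.
Total vertical stress at mid-clay: σ_v = 19.9×2.1 + 18×3.7 = 108.39 kPa.
Pore pressure: u = 9.81×(5.8 − 0.9) = 48.069 kPa.
Initial effective stress: σ'_0 = σ_v − u = 108.39 − 48.069 = 60.321 kPa.
Final effective stress: σ'_f = σ'_0 + Δσ = 60.321 + 77.5 = 137.82 kPa.
Normally consolidated clay, so the full stress increment lies on the virgin compression line:
S_c = C_c·H/(1+e₀)·log₁₀(σ'_f/σ'_0) = 0.45×7.4/(1+0.85)×log₁₀(137.82/60.321)
    = 1.8 × 0.35884 = 0.6459 m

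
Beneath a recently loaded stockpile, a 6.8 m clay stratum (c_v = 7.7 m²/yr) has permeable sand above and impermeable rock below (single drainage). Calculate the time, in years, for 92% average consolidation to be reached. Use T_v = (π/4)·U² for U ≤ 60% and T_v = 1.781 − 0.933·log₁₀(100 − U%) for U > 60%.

Drainage path length: H_d = H = 6.8 m (single drainage).
U > 60%: T_v = 1.781 − 0.933·log₁₀(100 − 92) = 0.93842.
t = T_v·H_d²/c_v = 0.93842×6.8²/7.7 = 5.635 years.

t ≈ 5.64 years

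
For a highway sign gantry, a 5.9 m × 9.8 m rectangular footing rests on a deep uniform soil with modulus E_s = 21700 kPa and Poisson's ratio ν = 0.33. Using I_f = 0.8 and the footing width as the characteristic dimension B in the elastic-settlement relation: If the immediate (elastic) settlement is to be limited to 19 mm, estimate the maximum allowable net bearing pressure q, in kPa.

S_e = q·B·(1−ν²)/E_s · I_f  ⇒  q = S_e·E_s / (B·(1−ν²)·I_f).
q = 0.019 × 21700 / (5.9 × 0.8911 × 0.8) = 98.03 kPa

q ≈ 98 kPa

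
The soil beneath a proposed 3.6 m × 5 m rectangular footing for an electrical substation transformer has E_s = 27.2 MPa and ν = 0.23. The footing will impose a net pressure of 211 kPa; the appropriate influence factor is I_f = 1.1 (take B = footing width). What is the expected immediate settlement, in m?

Immediate (elastic) settlement: S_e = q·B·(1−ν²)/E_s · I_f.
E_s = 27.2 MPa = 27200 kPa.
S_e = 211 × 3.6 × (1 − 0.23²) / 27200 × 1.1
    = 211 × 3.6 × 0.9471 / 27200 × 1.1
    = 0.02909 m

S_e ≈ 0.0291 m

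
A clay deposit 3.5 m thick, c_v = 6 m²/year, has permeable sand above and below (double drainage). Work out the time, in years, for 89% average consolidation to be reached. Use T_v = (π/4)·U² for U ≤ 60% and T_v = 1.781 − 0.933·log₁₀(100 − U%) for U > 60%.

t ≈ 0.413 years

Drainage path length: H_d = H/2 = 1.75 m (double drainage).
U > 60%: T_v = 1.781 − 0.933·log₁₀(100 − 89) = 0.80938.
t = T_v·H_d²/c_v = 0.80938×1.75²/6 = 0.4131 years.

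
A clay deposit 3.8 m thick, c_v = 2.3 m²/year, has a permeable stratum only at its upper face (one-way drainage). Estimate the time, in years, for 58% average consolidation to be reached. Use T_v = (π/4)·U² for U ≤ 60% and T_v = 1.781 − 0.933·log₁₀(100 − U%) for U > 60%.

Drainage path length: H_d = H = 3.8 m (single drainage).
U ≤ 60%: T_v = (π/4)·U² = (π/4)×0.58² = 0.26421.
t = T_v·H_d²/c_v = 0.26421×3.8²/2.3 = 1.659 years.

t ≈ 1.66 years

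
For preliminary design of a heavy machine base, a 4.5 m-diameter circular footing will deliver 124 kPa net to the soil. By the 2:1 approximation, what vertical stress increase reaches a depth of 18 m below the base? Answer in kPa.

Δσ_z ≈ 4.96 kPa

By the 2:1 method the load spreads at 1 horizontal : 2 vertical, so at depth z the loaded area has grown by z in each plan dimension:
Δσ ≈ qD²/(D+z)² = 124×4.5²/(4.5+18)² = 4.96 kPa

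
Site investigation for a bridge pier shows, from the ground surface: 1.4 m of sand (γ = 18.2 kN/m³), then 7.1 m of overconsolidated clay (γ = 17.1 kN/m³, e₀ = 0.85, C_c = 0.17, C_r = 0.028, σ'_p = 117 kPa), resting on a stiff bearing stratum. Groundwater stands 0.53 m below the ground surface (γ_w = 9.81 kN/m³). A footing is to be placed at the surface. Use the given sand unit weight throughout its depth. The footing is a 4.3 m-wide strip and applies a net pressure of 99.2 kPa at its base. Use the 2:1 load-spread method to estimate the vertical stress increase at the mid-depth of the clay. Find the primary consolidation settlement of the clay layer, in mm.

S_c ≈ 34.1 mm

Mid-depth of clay below the ground surface: z = 1.4 + 7.1/2 = 4.95 m.
Total vertical stress at mid-clay: σ_v = 18.2×1.4 + 17.1×3.55 = 86.185 kPa.
Pore pressure: u = 9.81×(4.95 − 0.53) = 43.36 kPa.
Initial effective stress: σ'_0 = σ_v − u = 86.185 − 43.36 = 42.825 kPa.
Stress increase at mid-clay by the 2:1 spreading method:
Δσ = qB/(B+z) = 99.2×4.3/(4.3+4.95) = 46.115 kPa
Final effective stress: σ'_f = 42.825 + 46.115 = 88.94 kPa.
σ'_f = 88.94 ≤ σ'_p = 117 kPa, so the clay remains overconsolidated and only the recompression index applies:
S_c = C_r·H/(1+e₀)·log₁₀(σ'_f/σ'_0) = 0.028×7.1/1.85×log₁₀(88.94/42.825)
    = 0.10746 × 0.3174 = 0.03411 m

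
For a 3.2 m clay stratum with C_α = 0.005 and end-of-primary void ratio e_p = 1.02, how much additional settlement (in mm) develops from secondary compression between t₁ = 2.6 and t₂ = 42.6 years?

S_s ≈ 9.62 mm

Secondary compression: S_s = C_α·H/(1+e_p)·log₁₀(t₂/t₁)
S_s = 0.005×3.2/(1+1.02)×log₁₀(42.6/2.6)
    = 0.007921 × 1.214 = 0.009619 m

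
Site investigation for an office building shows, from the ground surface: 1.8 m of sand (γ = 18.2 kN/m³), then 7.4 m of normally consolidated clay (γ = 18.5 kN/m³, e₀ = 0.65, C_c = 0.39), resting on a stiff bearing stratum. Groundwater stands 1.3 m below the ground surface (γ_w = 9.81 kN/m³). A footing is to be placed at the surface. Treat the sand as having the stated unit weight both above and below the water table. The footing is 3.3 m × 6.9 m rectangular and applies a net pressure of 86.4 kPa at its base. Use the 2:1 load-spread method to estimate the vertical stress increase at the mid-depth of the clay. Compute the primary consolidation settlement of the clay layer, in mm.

Mid-depth of clay below the ground surface: z = 1.8 + 7.4/2 = 5.5 m.
Total vertical stress at mid-clay: σ_v = 18.2×1.8 + 18.5×3.7 = 101.21 kPa.
Pore pressure: u = 9.81×(5.5 − 1.3) = 41.202 kPa.
Initial effective stress: σ'_0 = σ_v − u = 101.21 − 41.202 = 60.008 kPa.
Stress increase at mid-clay by the 2:1 spreading method:
Δσ = qBL/((B+z)(L+z)) = 86.4×3.3×6.9/((3.3+5.5)(6.9+5.5)) = 18.029 kPa
Final effective stress: σ'_f = σ'_0 + Δσ = 60.008 + 18.029 = 78.037 kPa.
Normally consolidated clay, so the full stress increment lies on the virgin compression line:
S_c = C_c·H/(1+e₀)·log₁₀(σ'_f/σ'_0) = 0.39×7.4/(1+0.65)×log₁₀(78.037/60.008)
    = 1.7491 × 0.11409 = 0.1996 m

S_c ≈ 200 mm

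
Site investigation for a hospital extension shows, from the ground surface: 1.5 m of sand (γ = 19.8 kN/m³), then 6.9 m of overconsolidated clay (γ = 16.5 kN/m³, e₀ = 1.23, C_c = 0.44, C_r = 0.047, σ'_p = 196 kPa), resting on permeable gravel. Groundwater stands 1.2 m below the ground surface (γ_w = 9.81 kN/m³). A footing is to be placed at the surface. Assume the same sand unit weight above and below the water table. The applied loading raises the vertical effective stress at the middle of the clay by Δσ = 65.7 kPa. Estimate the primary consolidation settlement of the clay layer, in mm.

Mid-depth of clay below the ground surface: z = 1.5 + 6.9/2 = 4.95 m.
Total vertical stress at mid-clay: σ_v = 19.8×1.5 + 16.5×3.45 = 86.625 kPa.
Pore pressure: u = 9.81×(4.95 − 1.2) = 36.788 kPa.
Initial effective stress: σ'_0 = σ_v − u = 86.625 − 36.788 = 49.837 kPa.
Final effective stress: σ'_f = 49.837 + 65.7 = 115.54 kPa.
σ'_f = 115.54 ≤ σ'_p = 196 kPa, so the clay remains overconsolidated and only the recompression index applies:
S_c = C_r·H/(1+e₀)·log₁₀(σ'_f/σ'_0) = 0.047×6.9/2.23×log₁₀(115.54/49.837)
    = 0.14543 × 0.36518 = 0.05311 m

S_c ≈ 53.1 mm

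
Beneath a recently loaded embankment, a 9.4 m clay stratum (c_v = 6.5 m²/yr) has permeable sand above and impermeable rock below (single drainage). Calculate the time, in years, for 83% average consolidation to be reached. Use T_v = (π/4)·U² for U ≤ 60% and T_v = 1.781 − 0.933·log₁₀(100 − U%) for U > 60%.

Drainage path length: H_d = H = 9.4 m (single drainage).
U > 60%: T_v = 1.781 − 0.933·log₁₀(100 − 83) = 0.63299.
t = T_v·H_d²/c_v = 0.63299×9.4²/6.5 = 8.605 years.

t ≈ 8.6 years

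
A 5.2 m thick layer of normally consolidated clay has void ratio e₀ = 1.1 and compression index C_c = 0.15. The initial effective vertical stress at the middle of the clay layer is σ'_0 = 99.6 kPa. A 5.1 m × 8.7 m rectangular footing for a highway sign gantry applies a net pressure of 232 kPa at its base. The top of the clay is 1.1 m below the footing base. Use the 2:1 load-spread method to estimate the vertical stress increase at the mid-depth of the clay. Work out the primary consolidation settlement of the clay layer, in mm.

Mid-depth of clay below the footing base: z = 1.1 + 5.2/2 = 3.7 m.
Stress increase at mid-clay by the 2:1 spreading method:
Δσ = qBL/((B+z)(L+z)) = 232×5.1×8.7/((5.1+3.7)(8.7+3.7)) = 94.335 kPa
Final effective stress: σ'_f = σ'_0 + Δσ = 99.6 + 94.335 = 193.94 kPa.
Normally consolidated clay, so the full stress increment lies on the virgin compression line:
S_c = C_c·H/(1+e₀)·log₁₀(σ'_f/σ'_0) = 0.15×5.2/(1+1.1)×log₁₀(193.94/99.6)
    = 0.37143 × 0.28941 = 0.1075 m

S_c ≈ 107 mm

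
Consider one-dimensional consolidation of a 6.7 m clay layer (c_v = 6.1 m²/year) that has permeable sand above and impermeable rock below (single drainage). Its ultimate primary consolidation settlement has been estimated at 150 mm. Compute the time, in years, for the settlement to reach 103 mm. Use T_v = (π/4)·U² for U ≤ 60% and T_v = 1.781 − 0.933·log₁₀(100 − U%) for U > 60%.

t ≈ 2.83 years

Drainage path length: H_d = H = 6.7 m (single drainage).
U = S(t)/S_ult = 103/150 = 0.6867.
U > 60%: T_v = 1.781 − 0.933·log₁₀(100 − 68.667) = 0.38523.
t = T_v·H_d²/c_v = 0.38523×6.7²/6.1 = 2.835 years.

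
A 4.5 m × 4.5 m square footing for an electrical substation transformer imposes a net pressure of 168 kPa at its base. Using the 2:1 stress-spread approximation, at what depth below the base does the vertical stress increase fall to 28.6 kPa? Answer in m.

z ≈ 6.41 m

2:1 spreading — at depth z the loaded area has grown by z in each plan dimension:
qB²/(B+z)² = Δσ_z ⇒ z = B(√(q/Δσ_z) − 1) = 4.5×(√(168/28.6) − 1) = 6.406 m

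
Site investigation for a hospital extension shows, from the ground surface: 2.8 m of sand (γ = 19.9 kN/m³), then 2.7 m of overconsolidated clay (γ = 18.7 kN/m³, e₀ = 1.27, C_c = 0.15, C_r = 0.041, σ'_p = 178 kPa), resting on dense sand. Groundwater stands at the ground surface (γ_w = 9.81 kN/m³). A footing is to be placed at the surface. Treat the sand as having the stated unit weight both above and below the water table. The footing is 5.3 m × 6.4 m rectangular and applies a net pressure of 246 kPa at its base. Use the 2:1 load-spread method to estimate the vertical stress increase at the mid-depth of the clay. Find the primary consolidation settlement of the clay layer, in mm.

Mid-depth of clay below the ground surface: z = 2.8 + 2.7/2 = 4.15 m.
Total vertical stress at mid-clay: σ_v = 19.9×2.8 + 18.7×1.35 = 80.965 kPa.
Pore pressure: u = 9.81×(4.15 − 0) = 40.712 kPa.
Initial effective stress: σ'_0 = σ_v − u = 80.965 − 40.712 = 40.253 kPa.
Stress increase at mid-clay by the 2:1 spreading method:
Δσ = qBL/((B+z)(L+z)) = 246×5.3×6.4/((5.3+4.15)(6.4+4.15)) = 83.696 kPa
Final effective stress: σ'_f = 40.253 + 83.696 = 123.95 kPa.
σ'_f = 123.95 ≤ σ'_p = 178 kPa, so the clay remains overconsolidated and only the recompression index applies:
S_c = C_r·H/(1+e₀)·log₁₀(σ'_f/σ'_0) = 0.041×2.7/2.27×log₁₀(123.95/40.253)
    = 0.048765 × 0.48845 = 0.02382 m

S_c ≈ 23.8 mm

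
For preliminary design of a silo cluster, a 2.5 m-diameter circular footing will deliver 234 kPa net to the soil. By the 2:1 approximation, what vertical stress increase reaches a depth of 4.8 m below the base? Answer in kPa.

By the 2:1 method the load spreads at 1 horizontal : 2 vertical, so at depth z the loaded area has grown by z in each plan dimension:
Δσ ≈ qD²/(D+z)² = 234×2.5²/(2.5+4.8)² = 27.444 kPa

Δσ_z ≈ 27.4 kPa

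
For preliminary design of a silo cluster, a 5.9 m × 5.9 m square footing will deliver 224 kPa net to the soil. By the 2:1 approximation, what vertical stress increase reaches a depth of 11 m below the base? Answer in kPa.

By the 2:1 method the load spreads at 1 horizontal : 2 vertical, so at depth z the loaded area has grown by z in each plan dimension:
Δσ = qBL/((B+z)(L+z)) = 224×5.9×5.9/((5.9+11)(5.9+11)) = 27.301 kPa

Δσ_z ≈ 27.3 kPa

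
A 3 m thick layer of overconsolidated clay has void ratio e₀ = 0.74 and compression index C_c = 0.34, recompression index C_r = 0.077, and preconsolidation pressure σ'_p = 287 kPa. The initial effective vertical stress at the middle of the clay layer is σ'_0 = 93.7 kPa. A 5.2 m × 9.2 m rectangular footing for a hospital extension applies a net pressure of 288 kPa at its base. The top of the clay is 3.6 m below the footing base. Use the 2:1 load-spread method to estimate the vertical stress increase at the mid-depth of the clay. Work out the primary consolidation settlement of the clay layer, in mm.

S_c ≈ 39.9 mm

Mid-depth of clay below the footing base: z = 3.6 + 3/2 = 5.1 m.
Stress increase at mid-clay by the 2:1 spreading method:
Δσ = qBL/((B+z)(L+z)) = 288×5.2×9.2/((5.2+5.1)(9.2+5.1)) = 93.543 kPa
Final effective stress: σ'_f = 93.7 + 93.543 = 187.24 kPa.
σ'_f = 187.24 ≤ σ'_p = 287 kPa, so the clay remains overconsolidated and only the recompression index applies:
S_c = C_r·H/(1+e₀)·log₁₀(σ'_f/σ'_0) = 0.077×3/1.74×log₁₀(187.24/93.7)
    = 0.13276 × 0.30066 = 0.03991 m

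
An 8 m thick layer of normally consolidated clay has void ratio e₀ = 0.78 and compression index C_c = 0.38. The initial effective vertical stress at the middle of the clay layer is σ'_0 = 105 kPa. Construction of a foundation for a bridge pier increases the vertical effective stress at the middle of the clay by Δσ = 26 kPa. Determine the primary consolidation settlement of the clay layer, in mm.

S_c ≈ 164 mm

Final effective stress: σ'_f = σ'_0 + Δσ = 105 + 26 = 131 kPa.
Normally consolidated clay, so the full stress increment lies on the virgin compression line:
S_c = C_c·H/(1+e₀)·log₁₀(σ'_f/σ'_0) = 0.38×8/(1+0.78)×log₁₀(131/105)
    = 1.7079 × 0.096082 = 0.1641 m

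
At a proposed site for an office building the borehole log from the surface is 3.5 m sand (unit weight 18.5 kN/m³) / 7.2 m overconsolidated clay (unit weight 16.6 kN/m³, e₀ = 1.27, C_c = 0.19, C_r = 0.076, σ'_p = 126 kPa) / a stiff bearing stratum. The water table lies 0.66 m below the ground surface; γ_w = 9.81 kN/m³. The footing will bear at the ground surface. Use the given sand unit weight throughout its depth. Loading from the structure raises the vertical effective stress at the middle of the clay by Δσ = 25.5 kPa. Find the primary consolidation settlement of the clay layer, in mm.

S_c ≈ 36.4 mm

Mid-depth of clay below the ground surface: z = 3.5 + 7.2/2 = 7.1 m.
Total vertical stress at mid-clay: σ_v = 18.5×3.5 + 16.6×3.6 = 124.51 kPa.
Pore pressure: u = 9.81×(7.1 − 0.66) = 63.176 kPa.
Initial effective stress: σ'_0 = σ_v − u = 124.51 − 63.176 = 61.334 kPa.
Final effective stress: σ'_f = 61.334 + 25.5 = 86.834 kPa.
σ'_f = 86.834 ≤ σ'_p = 126 kPa, so the clay remains overconsolidated and only the recompression index applies:
S_c = C_r·H/(1+e₀)·log₁₀(σ'_f/σ'_0) = 0.076×7.2/2.27×log₁₀(86.834/61.334)
    = 0.24106 × 0.15099 = 0.0364 m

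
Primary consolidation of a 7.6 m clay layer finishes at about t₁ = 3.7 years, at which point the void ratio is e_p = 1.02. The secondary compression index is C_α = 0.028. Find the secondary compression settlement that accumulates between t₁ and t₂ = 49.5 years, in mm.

S_s ≈ 119 mm

Secondary compression: S_s = C_α·H/(1+e_p)·log₁₀(t₂/t₁)
S_s = 0.028×7.6/(1+1.02)×log₁₀(49.5/3.7)
    = 0.1053 × 1.126 = 0.1187 m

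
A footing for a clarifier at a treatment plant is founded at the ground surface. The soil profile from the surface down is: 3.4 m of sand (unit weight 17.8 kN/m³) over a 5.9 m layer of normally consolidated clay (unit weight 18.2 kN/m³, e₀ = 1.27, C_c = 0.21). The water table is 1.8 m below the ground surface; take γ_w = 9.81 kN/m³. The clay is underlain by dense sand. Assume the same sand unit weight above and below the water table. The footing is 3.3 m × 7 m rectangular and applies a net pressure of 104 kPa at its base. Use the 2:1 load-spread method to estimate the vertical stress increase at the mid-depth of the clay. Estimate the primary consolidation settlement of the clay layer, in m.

Mid-depth of clay below the ground surface: z = 3.4 + 5.9/2 = 6.35 m.
Total vertical stress at mid-clay: σ_v = 17.8×3.4 + 18.2×2.95 = 114.21 kPa.
Pore pressure: u = 9.81×(6.35 − 1.8) = 44.636 kPa.
Initial effective stress: σ'_0 = σ_v − u = 114.21 − 44.636 = 69.574 kPa.
Stress increase at mid-clay by the 2:1 spreading method:
Δσ = qBL/((B+z)(L+z)) = 104×3.3×7/((3.3+6.35)(7+6.35)) = 18.648 kPa
Final effective stress: σ'_f = σ'_0 + Δσ = 69.574 + 18.648 = 88.222 kPa.
Normally consolidated clay, so the full stress increment lies on the virgin compression line:
S_c = C_c·H/(1+e₀)·log₁₀(σ'_f/σ'_0) = 0.21×5.9/(1+1.27)×log₁₀(88.222/69.574)
    = 0.54581 × 0.10313 = 0.05629 m

S_c ≈ 0.0563 m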